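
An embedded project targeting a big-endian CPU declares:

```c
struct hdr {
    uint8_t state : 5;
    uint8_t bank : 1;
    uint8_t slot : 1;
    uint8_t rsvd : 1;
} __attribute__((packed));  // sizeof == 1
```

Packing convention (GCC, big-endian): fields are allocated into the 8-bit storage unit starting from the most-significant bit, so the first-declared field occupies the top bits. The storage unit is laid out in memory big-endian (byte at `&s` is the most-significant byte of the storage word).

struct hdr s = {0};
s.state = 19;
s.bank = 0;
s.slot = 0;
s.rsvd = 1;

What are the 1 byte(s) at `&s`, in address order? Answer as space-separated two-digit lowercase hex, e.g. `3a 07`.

99

state (5b) val=19 bits=0x13 at bit 3: 0x98
bank (1b) val=0 bits=0x0 at bit 2: 0x98
slot (1b) val=0 bits=0x0 at bit 1: 0x98
rsvd (1b) val=1 bits=0x1 at bit 0: 0x99
word = 0x99 → big-endian bytes:
  [0]=0x99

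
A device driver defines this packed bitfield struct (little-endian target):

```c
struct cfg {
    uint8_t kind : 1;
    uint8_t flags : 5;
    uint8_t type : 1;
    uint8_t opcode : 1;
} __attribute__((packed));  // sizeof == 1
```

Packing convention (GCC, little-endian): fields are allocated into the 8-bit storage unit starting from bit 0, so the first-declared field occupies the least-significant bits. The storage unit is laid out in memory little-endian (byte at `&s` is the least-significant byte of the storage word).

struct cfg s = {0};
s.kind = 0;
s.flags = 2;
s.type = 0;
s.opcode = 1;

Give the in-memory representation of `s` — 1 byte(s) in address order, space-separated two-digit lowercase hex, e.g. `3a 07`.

84

[0+:1] kind=0 & 0x1 = 0x0; word=0x00
[1+:5] flags=2 & 0x1f = 0x2; word=0x04
[6+:1] type=0 & 0x1 = 0x0; word=0x04
[7+:1] opcode=1 & 0x1 = 0x1; word=0x84
word = 0x84 → little-endian bytes:
  [0]=0x84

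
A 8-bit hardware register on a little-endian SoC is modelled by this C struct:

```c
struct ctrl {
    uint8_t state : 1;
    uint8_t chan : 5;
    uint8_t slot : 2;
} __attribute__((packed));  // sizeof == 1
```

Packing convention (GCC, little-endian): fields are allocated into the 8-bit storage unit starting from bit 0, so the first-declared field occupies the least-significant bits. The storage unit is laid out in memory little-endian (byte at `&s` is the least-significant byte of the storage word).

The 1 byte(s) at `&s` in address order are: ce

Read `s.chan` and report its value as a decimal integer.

[0]=0xce (little-endian) → word 0xce
state [0+:1] = (word>>0) & 0x1 = 0
chan [1+:5] = (word>>1) & 0x1f = 7  ←
slot [6+:2] = (word>>6) & 0x3 = 3

7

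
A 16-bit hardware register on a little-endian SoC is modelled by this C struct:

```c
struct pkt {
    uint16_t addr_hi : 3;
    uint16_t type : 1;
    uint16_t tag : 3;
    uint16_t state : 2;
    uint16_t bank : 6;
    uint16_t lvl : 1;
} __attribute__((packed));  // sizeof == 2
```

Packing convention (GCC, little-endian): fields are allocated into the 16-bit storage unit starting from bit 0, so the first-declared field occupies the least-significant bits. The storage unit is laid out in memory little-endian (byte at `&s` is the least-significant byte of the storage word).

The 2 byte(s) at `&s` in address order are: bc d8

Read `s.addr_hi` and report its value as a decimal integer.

[0]=0xbc [1]=0xd8 (little-endian) → word 0xd8bc
addr_hi [0+:3] = (word>>0) & 0x7 = 4  ←
type [3+:1] = (word>>3) & 0x1 = 1
tag [4+:3] = (word>>4) & 0x7 = 3
state [7+:2] = (word>>7) & 0x3 = 1
bank [9+:6] = (word>>9) & 0x3f = 44
lvl [15+:1] = (word>>15) & 0x1 = 1

4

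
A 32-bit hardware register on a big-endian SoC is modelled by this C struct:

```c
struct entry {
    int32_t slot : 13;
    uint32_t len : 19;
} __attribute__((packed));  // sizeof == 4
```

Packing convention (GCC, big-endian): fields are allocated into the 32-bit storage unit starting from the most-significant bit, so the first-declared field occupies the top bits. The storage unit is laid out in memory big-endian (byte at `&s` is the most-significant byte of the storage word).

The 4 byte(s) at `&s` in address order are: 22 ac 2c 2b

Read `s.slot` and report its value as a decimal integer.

[0]=0x22 [1]=0xac [2]=0x2c [3]=0x2b (big-endian) → word 0x22ac2c2b
slot [19+:13] = (word>>19) & 0x1fff = 1109  ←
len [0+:19] = (word>>0) & 0x7ffff = 273451
slot signed 13b, MSB=0: value = 1109

1109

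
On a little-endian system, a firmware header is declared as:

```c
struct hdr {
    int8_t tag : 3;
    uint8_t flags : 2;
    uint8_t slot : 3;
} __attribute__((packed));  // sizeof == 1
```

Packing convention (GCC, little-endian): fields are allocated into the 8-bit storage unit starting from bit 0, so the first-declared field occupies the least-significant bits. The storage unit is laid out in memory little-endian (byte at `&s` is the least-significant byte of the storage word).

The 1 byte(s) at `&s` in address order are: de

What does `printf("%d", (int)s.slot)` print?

[0]=0xde (little-endian) → word 0xde
tag:3 @ bit 0 → (0xde>>0)&0x7 = 0x6
flags:2 @ bit 3 → (0xde>>3)&0x3 = 0x3
slot:3 @ bit 5 → (0xde>>5)&0x7 = 0x6  ←

6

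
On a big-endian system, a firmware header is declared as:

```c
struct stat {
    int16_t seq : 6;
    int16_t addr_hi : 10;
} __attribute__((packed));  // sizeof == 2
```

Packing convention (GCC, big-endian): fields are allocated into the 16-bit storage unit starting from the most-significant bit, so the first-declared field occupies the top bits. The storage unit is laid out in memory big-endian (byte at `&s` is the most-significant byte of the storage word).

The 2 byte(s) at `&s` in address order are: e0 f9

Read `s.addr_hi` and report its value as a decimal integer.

249

[0]=0xe0 [1]=0xf9 (big-endian) → word 0xe0f9
seq [10+:6] = (word>>10) & 0x3f = 56
addr_hi [0+:10] = (word>>0) & 0x3ff = 249  ←
addr_hi signed 10b, MSB=0: value = 249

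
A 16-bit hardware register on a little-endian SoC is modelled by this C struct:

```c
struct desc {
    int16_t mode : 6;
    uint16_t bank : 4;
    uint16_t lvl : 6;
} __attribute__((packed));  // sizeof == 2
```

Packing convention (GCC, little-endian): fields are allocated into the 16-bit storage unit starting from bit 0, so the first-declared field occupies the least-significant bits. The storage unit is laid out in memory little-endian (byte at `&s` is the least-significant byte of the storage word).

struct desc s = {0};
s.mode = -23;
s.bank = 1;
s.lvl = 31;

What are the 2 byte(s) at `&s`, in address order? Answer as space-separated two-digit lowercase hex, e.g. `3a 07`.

69 7c

mode:6 = -23 → 0x29 << 0 → word 0x0029
bank:4 = 1 → 0x1 << 6 → word 0x0069
lvl:6 = 31 → 0x1f << 10 → word 0x7c69
word = 0x7c69 → little-endian bytes:
  [0]=0x69  [1]=0x7c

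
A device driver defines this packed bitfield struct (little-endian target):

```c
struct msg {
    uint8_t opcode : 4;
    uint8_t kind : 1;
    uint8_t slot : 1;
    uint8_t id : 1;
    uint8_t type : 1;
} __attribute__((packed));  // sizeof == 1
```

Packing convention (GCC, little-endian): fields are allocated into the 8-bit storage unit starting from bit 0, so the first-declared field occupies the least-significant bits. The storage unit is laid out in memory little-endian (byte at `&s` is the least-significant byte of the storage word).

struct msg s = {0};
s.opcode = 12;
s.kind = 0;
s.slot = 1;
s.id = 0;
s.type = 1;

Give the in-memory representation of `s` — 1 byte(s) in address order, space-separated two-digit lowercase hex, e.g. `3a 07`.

ac

[0+:4] opcode=12 & 0xf = 0xc; word=0x0c
[4+:1] kind=0 & 0x1 = 0x0; word=0x0c
[5+:1] slot=1 & 0x1 = 0x1; word=0x2c
[6+:1] id=0 & 0x1 = 0x0; word=0x2c
[7+:1] type=1 & 0x1 = 0x1; word=0xac
word = 0xac → little-endian bytes:
  [0]=0xac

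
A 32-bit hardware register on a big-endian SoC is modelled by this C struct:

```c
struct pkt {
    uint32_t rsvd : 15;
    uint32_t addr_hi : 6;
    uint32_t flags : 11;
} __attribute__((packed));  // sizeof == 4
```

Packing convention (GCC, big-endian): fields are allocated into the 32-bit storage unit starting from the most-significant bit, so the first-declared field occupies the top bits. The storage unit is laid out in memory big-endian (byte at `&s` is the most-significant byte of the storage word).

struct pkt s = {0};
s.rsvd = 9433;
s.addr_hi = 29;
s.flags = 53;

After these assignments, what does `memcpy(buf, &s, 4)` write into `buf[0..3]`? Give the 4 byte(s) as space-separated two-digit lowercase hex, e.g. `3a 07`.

49 b2 e8 35

rsvd (15b) val=9433 bits=0x24d9 at bit 17: 0x49b20000
addr_hi (6b) val=29 bits=0x1d at bit 11: 0x49b2e800
flags (11b) val=53 bits=0x35 at bit 0: 0x49b2e835
word = 0x49b2e835 → big-endian bytes:
  [0]=0x49  [1]=0xb2  [2]=0xe8  [3]=0x35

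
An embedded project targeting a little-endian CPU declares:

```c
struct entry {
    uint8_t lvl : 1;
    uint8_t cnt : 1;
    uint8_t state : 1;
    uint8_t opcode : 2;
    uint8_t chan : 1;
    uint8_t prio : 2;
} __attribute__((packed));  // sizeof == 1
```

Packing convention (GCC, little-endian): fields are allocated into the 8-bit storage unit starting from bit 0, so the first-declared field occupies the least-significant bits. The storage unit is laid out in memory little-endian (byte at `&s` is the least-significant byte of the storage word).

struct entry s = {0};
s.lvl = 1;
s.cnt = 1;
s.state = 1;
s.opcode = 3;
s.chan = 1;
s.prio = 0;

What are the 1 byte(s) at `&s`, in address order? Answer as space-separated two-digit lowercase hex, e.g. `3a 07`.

lvl:1 = 1 → 0x1 << 0 → word 0x01
cnt:1 = 1 → 0x1 << 1 → word 0x03
state:1 = 1 → 0x1 << 2 → word 0x07
opcode:2 = 3 → 0x3 << 3 → word 0x1f
chan:1 = 1 → 0x1 << 5 → word 0x3f
prio:2 = 0 → 0x0 << 6 → word 0x3f
word = 0x3f → little-endian bytes:
  [0]=0x3f

3f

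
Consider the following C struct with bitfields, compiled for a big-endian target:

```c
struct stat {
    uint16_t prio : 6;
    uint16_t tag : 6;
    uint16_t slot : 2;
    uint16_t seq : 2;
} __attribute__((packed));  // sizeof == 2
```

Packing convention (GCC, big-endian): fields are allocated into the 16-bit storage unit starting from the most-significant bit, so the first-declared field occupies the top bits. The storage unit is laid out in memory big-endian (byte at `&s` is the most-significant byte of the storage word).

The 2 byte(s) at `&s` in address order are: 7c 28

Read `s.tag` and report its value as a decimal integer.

2

[0]=0x7c [1]=0x28 (big-endian) → word 0x7c28
prio [10+:6] = (word>>10) & 0x3f = 31
tag [4+:6] = (word>>4) & 0x3f = 2  ←
slot [2+:2] = (word>>2) & 0x3 = 2
seq [0+:2] = (word>>0) & 0x3 = 0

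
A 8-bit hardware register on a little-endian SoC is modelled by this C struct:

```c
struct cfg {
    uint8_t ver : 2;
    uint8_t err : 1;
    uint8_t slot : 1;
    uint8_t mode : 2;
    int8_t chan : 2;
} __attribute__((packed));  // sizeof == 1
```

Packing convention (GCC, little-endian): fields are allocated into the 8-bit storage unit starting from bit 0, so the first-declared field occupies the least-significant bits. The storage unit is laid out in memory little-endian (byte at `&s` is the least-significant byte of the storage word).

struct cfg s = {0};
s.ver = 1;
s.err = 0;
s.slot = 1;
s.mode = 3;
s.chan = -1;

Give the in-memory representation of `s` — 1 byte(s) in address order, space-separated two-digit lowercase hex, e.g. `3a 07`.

f9

ver (2b) val=1 bits=0x1 at bit 0: 0x01
err (1b) val=0 bits=0x0 at bit 2: 0x01
slot (1b) val=1 bits=0x1 at bit 3: 0x09
mode (2b) val=3 bits=0x3 at bit 4: 0x39
chan (2b) val=-1 bits=0x3 at bit 6: 0xf9
word = 0xf9 → little-endian bytes:
  [0]=0xf9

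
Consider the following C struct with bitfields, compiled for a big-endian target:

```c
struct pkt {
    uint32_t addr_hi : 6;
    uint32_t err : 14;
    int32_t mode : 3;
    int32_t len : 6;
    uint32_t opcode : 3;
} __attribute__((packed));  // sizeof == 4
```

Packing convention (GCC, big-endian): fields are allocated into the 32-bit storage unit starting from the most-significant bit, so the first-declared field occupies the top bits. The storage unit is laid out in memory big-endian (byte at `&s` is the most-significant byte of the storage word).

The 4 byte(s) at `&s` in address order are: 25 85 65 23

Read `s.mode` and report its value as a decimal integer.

2

[0]=0x25 [1]=0x85 [2]=0x65 [3]=0x23 (big-endian) → word 0x25856523
addr_hi:6 @ bit 26 → (0x25856523>>26)&0x3f = 0x9
err:14 @ bit 12 → (0x25856523>>12)&0x3fff = 0x1856
mode:3 @ bit 9 → (0x25856523>>9)&0x7 = 0x2  ←
len:6 @ bit 3 → (0x25856523>>3)&0x3f = 0x24
opcode:3 @ bit 0 → (0x25856523>>0)&0x7 = 0x3
mode signed 3b, MSB=0: value = 2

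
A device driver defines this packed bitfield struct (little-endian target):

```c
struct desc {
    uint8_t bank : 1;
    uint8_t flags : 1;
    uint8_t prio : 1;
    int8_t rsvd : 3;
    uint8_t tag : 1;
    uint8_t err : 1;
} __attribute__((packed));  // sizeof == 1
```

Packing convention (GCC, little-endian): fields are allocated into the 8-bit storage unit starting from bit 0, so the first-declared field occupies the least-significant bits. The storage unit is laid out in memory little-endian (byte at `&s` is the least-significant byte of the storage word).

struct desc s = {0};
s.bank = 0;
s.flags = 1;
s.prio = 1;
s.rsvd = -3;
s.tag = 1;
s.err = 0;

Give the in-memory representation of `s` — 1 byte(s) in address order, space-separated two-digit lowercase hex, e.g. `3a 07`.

6e

[0+:1] bank=0 & 0x1 = 0x0; word=0x00
[1+:1] flags=1 & 0x1 = 0x1; word=0x02
[2+:1] prio=1 & 0x1 = 0x1; word=0x06
[3+:3] rsvd=-3 & 0x7 = 0x5; word=0x2e
[6+:1] tag=1 & 0x1 = 0x1; word=0x6e
[7+:1] err=0 & 0x1 = 0x0; word=0x6e
word = 0x6e → little-endian bytes:
  [0]=0x6e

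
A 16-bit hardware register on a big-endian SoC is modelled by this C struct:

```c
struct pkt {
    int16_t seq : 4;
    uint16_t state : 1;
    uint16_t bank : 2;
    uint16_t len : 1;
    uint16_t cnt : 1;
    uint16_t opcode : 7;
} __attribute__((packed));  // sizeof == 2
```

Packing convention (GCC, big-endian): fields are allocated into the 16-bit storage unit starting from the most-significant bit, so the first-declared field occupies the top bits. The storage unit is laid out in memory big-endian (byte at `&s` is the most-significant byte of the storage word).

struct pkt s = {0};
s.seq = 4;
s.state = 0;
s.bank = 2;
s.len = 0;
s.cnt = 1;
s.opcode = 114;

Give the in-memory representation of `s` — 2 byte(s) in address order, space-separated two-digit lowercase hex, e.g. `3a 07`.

44 f2

[12+:4] seq=4 & 0xf = 0x4; word=0x4000
[11+:1] state=0 & 0x1 = 0x0; word=0x4000
[9+:2] bank=2 & 0x3 = 0x2; word=0x4400
[8+:1] len=0 & 0x1 = 0x0; word=0x4400
[7+:1] cnt=1 & 0x1 = 0x1; word=0x4480
[0+:7] opcode=114 & 0x7f = 0x72; word=0x44f2
word = 0x44f2 → big-endian bytes:
  [0]=0x44  [1]=0xf2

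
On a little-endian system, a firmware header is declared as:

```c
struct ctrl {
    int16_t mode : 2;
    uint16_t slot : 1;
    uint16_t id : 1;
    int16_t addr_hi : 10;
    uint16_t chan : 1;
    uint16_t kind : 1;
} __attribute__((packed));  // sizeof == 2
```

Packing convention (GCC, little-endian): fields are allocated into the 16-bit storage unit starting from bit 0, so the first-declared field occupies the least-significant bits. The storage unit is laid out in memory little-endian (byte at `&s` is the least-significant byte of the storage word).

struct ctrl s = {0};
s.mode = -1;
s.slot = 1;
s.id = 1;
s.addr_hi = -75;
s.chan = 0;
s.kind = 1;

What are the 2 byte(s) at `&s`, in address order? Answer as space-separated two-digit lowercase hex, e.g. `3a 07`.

5f bb

mode (2b) val=-1 bits=0x3 at bit 0: 0x0003
slot (1b) val=1 bits=0x1 at bit 2: 0x0007
id (1b) val=1 bits=0x1 at bit 3: 0x000f
addr_hi (10b) val=-75 bits=0x3b5 at bit 4: 0x3b5f
chan (1b) val=0 bits=0x0 at bit 14: 0x3b5f
kind (1b) val=1 bits=0x1 at bit 15: 0xbb5f
word = 0xbb5f → little-endian bytes:
  [0]=0x5f  [1]=0xbb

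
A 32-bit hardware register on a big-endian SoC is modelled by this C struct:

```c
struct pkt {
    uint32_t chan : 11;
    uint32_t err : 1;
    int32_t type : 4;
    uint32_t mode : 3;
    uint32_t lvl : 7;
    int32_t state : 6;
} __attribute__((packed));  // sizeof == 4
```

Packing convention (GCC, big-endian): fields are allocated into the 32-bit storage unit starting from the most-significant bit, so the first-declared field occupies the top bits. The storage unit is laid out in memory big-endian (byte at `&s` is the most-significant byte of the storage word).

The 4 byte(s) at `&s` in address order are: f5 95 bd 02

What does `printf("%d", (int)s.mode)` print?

[0]=0xf5 [1]=0x95 [2]=0xbd [3]=0x02 (big-endian) → word 0xf595bd02
chan:11 @ bit 21 → (0xf595bd02>>21)&0x7ff = 0x7ac
err:1 @ bit 20 → (0xf595bd02>>20)&0x1 = 0x1
type:4 @ bit 16 → (0xf595bd02>>16)&0xf = 0x5
mode:3 @ bit 13 → (0xf595bd02>>13)&0x7 = 0x5  ←
lvl:7 @ bit 6 → (0xf595bd02>>6)&0x7f = 0x74
state:6 @ bit 0 → (0xf595bd02>>0)&0x3f = 0x2

5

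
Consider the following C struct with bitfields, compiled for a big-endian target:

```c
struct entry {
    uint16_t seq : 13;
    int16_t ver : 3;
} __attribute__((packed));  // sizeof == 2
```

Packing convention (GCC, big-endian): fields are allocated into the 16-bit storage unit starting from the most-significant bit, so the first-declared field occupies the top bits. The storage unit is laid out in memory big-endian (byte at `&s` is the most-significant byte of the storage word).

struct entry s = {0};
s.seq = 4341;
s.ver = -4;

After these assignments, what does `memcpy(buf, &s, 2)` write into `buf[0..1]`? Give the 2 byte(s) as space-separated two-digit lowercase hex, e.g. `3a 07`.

seq (13b) val=4341 bits=0x10f5 at bit 3: 0x87a8
ver (3b) val=-4 bits=0x4 at bit 0: 0x87ac
word = 0x87ac → big-endian bytes:
  [0]=0x87  [1]=0xac

87 ac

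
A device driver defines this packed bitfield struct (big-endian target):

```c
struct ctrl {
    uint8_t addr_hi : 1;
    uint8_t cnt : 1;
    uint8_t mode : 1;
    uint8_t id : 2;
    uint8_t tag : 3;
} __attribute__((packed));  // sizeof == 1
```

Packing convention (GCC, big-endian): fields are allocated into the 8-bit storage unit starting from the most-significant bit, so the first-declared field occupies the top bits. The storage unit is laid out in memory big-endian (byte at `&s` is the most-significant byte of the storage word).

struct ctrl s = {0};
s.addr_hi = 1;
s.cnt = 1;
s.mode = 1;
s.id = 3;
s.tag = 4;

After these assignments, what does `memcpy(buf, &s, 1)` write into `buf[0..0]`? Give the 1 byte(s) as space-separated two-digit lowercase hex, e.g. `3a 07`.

fc

addr_hi (1b) val=1 bits=0x1 at bit 7: 0x80
cnt (1b) val=1 bits=0x1 at bit 6: 0xc0
mode (1b) val=1 bits=0x1 at bit 5: 0xe0
id (2b) val=3 bits=0x3 at bit 3: 0xf8
tag (3b) val=4 bits=0x4 at bit 0: 0xfc
word = 0xfc → big-endian bytes:
  [0]=0xfc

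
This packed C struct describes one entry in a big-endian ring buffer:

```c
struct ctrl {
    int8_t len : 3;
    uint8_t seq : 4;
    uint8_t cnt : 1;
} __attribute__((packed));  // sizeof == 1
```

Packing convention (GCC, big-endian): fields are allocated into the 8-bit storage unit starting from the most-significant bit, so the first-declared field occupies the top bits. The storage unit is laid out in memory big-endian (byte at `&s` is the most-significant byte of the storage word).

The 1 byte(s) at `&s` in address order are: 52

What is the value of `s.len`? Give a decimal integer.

2

[0]=0x52 (big-endian) → word 0x52
len:3 @ bit 5 → (0x52>>5)&0x7 = 0x2  ←
seq:4 @ bit 1 → (0x52>>1)&0xf = 0x9
cnt:1 @ bit 0 → (0x52>>0)&0x1 = 0x0
len signed 3b, MSB=0: value = 2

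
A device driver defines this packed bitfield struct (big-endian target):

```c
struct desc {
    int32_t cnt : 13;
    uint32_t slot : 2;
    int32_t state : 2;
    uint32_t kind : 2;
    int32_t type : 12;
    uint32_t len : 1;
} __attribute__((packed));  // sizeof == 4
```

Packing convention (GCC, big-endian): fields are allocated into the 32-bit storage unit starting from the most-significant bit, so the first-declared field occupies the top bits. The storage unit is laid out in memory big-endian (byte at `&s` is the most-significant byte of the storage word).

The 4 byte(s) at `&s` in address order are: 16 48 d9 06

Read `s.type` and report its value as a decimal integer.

-893

[0]=0x16 [1]=0x48 [2]=0xd9 [3]=0x06 (big-endian) → word 0x1648d906
cnt:13 @ bit 19 → (0x1648d906>>19)&0x1fff = 0x2c9
slot:2 @ bit 17 → (0x1648d906>>17)&0x3 = 0x0
state:2 @ bit 15 → (0x1648d906>>15)&0x3 = 0x1
kind:2 @ bit 13 → (0x1648d906>>13)&0x3 = 0x2
type:12 @ bit 1 → (0x1648d906>>1)&0xfff = 0xc83  ←
len:1 @ bit 0 → (0x1648d906>>0)&0x1 = 0x0
type signed 12b, MSB=1: 3203 - 4096 = -893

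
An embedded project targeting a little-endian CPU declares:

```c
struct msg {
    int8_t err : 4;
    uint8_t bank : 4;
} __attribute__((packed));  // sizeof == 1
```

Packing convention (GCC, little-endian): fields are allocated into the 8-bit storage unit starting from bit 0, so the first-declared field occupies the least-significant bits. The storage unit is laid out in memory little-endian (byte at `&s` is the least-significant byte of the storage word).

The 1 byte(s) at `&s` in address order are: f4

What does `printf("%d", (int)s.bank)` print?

15

[0]=0xf4 (little-endian) → word 0xf4
err [0+:4] = (word>>0) & 0xf = 4
bank [4+:4] = (word>>4) & 0xf = 15  ←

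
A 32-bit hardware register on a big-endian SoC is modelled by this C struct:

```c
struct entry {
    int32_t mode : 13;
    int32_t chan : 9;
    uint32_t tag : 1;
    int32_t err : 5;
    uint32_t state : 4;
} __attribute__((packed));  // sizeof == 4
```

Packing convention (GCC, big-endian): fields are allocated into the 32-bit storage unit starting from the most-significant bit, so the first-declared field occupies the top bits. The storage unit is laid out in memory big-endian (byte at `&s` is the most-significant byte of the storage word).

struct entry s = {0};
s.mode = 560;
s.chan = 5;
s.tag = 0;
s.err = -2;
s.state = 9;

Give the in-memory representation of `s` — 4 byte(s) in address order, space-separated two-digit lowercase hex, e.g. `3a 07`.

mode (13b) val=560 bits=0x230 at bit 19: 0x11800000
chan (9b) val=5 bits=0x5 at bit 10: 0x11801400
tag (1b) val=0 bits=0x0 at bit 9: 0x11801400
err (5b) val=-2 bits=0x1e at bit 4: 0x118015e0
state (4b) val=9 bits=0x9 at bit 0: 0x118015e9
word = 0x118015e9 → big-endian bytes:
  [0]=0x11  [1]=0x80  [2]=0x15  [3]=0xe9

11 80 15 e9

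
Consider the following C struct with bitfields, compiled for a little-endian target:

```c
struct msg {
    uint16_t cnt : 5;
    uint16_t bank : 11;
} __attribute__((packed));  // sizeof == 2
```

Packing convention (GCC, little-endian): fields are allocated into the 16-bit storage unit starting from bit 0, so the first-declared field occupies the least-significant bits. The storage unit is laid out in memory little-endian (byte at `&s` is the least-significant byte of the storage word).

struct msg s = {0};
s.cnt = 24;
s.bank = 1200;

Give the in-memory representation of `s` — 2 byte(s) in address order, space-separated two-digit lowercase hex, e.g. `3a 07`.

18 96

cnt (5b) val=24 bits=0x18 at bit 0: 0x0018
bank (11b) val=1200 bits=0x4b0 at bit 5: 0x9618
word = 0x9618 → little-endian bytes:
  [0]=0x18  [1]=0x96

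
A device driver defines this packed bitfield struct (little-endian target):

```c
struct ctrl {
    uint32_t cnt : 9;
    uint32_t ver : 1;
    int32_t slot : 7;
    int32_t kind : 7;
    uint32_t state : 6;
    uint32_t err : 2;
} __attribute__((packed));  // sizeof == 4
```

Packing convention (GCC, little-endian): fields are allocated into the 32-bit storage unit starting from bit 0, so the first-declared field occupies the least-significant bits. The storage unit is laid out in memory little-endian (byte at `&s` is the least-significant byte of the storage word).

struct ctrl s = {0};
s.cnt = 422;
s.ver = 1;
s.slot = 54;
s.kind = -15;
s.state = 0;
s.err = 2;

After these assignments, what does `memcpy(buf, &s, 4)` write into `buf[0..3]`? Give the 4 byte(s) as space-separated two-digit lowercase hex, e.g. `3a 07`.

[0+:9] cnt=422 & 0x1ff = 0x1a6; word=0x000001a6
[9+:1] ver=1 & 0x1 = 0x1; word=0x000003a6
[10+:7] slot=54 & 0x7f = 0x36; word=0x0000dba6
[17+:7] kind=-15 & 0x7f = 0x71; word=0x00e2dba6
[24+:6] state=0 & 0x3f = 0x0; word=0x00e2dba6
[30+:2] err=2 & 0x3 = 0x2; word=0x80e2dba6
word = 0x80e2dba6 → little-endian bytes:
  [0]=0xa6  [1]=0xdb  [2]=0xe2  [3]=0x80

a6 db e2 80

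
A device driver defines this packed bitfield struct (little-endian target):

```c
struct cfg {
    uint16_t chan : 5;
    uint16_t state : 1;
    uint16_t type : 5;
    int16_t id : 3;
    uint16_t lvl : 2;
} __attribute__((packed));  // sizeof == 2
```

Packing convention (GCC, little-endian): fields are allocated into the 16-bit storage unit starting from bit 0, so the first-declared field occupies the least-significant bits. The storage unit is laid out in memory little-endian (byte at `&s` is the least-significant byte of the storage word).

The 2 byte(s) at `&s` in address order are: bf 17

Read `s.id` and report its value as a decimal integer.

2

[0]=0xbf [1]=0x17 (little-endian) → word 0x17bf
chan:5 @ bit 0 → (0x17bf>>0)&0x1f = 0x1f
state:1 @ bit 5 → (0x17bf>>5)&0x1 = 0x1
type:5 @ bit 6 → (0x17bf>>6)&0x1f = 0x1e
id:3 @ bit 11 → (0x17bf>>11)&0x7 = 0x2  ←
lvl:2 @ bit 14 → (0x17bf>>14)&0x3 = 0x0
id signed 3b, MSB=0: value = 2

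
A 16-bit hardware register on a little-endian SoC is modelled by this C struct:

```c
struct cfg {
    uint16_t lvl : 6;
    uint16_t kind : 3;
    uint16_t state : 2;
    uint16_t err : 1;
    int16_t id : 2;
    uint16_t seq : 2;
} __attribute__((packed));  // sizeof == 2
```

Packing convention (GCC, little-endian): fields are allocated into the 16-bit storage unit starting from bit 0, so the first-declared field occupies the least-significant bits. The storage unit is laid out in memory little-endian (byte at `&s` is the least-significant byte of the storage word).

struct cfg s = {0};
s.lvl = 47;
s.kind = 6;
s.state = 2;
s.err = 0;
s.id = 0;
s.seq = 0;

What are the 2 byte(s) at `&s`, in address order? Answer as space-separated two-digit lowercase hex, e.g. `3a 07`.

lvl (6b) val=47 bits=0x2f at bit 0: 0x002f
kind (3b) val=6 bits=0x6 at bit 6: 0x01af
state (2b) val=2 bits=0x2 at bit 9: 0x05af
err (1b) val=0 bits=0x0 at bit 11: 0x05af
id (2b) val=0 bits=0x0 at bit 12: 0x05af
seq (2b) val=0 bits=0x0 at bit 14: 0x05af
word = 0x05af → little-endian bytes:
  [0]=0xaf  [1]=0x05

af 05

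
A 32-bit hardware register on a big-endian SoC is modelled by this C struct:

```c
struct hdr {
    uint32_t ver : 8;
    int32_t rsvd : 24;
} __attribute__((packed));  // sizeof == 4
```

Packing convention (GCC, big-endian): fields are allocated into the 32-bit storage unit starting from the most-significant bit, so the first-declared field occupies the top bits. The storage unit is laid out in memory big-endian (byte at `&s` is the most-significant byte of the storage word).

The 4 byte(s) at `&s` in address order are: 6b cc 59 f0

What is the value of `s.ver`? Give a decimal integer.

[0]=0x6b [1]=0xcc [2]=0x59 [3]=0xf0 (big-endian) → word 0x6bcc59f0
ver [24+:8] = (word>>24) & 0xff = 107  ←
rsvd [0+:24] = (word>>0) & 0xffffff = 13392368

107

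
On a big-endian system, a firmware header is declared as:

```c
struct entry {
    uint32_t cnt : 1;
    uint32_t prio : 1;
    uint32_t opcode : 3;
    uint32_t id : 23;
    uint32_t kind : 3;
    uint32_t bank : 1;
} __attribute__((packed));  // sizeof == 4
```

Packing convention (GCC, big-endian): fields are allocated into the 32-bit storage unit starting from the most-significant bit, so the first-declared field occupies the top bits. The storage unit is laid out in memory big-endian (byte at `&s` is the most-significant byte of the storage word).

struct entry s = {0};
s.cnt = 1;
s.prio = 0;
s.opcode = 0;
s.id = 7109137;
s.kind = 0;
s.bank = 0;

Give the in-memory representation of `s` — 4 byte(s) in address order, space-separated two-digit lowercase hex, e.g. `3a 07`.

86 c7 a1 10

[31+:1] cnt=1 & 0x1 = 0x1; word=0x80000000
[30+:1] prio=0 & 0x1 = 0x0; word=0x80000000
[27+:3] opcode=0 & 0x7 = 0x0; word=0x80000000
[4+:23] id=7109137 & 0x7fffff = 0x6c7a11; word=0x86c7a110
[1+:3] kind=0 & 0x7 = 0x0; word=0x86c7a110
[0+:1] bank=0 & 0x1 = 0x0; word=0x86c7a110
word = 0x86c7a110 → big-endian bytes:
  [0]=0x86  [1]=0xc7  [2]=0xa1  [3]=0x10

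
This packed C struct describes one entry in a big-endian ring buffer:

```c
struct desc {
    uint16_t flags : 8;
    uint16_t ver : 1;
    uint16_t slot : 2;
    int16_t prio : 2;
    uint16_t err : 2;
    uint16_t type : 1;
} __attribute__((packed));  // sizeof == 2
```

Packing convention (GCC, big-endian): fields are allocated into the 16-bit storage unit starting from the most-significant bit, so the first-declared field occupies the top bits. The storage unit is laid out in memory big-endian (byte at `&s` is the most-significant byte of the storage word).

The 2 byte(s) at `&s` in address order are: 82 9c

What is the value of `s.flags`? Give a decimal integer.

[0]=0x82 [1]=0x9c (big-endian) → word 0x829c
flags [8+:8] = (word>>8) & 0xff = 130  ←
ver [7+:1] = (word>>7) & 0x1 = 1
slot [5+:2] = (word>>5) & 0x3 = 0
prio [3+:2] = (word>>3) & 0x3 = 3
err [1+:2] = (word>>1) & 0x3 = 2
type [0+:1] = (word>>0) & 0x1 = 0

130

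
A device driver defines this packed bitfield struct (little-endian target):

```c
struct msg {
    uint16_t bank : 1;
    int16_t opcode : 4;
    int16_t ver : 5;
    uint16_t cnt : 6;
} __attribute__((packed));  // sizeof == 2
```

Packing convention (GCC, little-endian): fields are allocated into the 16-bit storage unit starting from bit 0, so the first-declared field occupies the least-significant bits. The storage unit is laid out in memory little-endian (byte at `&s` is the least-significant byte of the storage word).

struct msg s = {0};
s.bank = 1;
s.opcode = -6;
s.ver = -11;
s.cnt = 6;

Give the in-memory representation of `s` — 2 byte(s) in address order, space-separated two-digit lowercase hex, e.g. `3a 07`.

bank:1 = 1 → 0x1 << 0 → word 0x0001
opcode:4 = -6 → 0xa << 1 → word 0x0015
ver:5 = -11 → 0x15 << 5 → word 0x02b5
cnt:6 = 6 → 0x6 << 10 → word 0x1ab5
word = 0x1ab5 → little-endian bytes:
  [0]=0xb5  [1]=0x1a

b5 1a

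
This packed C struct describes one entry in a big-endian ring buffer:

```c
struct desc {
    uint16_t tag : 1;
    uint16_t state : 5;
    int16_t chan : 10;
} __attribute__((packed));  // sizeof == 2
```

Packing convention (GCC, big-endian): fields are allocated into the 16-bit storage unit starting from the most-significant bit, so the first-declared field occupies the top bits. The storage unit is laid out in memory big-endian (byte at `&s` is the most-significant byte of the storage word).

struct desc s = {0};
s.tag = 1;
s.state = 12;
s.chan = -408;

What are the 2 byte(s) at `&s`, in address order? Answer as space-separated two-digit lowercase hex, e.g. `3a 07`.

b2 68

[15+:1] tag=1 & 0x1 = 0x1; word=0x8000
[10+:5] state=12 & 0x1f = 0xc; word=0xb000
[0+:10] chan=-408 & 0x3ff = 0x268; word=0xb268
word = 0xb268 → big-endian bytes:
  [0]=0xb2  [1]=0x68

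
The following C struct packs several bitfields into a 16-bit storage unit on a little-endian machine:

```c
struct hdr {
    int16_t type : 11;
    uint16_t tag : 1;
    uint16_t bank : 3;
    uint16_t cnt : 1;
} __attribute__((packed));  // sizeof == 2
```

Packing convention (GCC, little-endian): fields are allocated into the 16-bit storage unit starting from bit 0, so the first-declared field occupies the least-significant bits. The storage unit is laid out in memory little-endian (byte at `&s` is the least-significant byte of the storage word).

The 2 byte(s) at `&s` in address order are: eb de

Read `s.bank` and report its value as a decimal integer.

5

[0]=0xeb [1]=0xde (little-endian) → word 0xdeeb
type [0+:11] = (word>>0) & 0x7ff = 1771
tag [11+:1] = (word>>11) & 0x1 = 1
bank [12+:3] = (word>>12) & 0x7 = 5  ←
cnt [15+:1] = (word>>15) & 0x1 = 1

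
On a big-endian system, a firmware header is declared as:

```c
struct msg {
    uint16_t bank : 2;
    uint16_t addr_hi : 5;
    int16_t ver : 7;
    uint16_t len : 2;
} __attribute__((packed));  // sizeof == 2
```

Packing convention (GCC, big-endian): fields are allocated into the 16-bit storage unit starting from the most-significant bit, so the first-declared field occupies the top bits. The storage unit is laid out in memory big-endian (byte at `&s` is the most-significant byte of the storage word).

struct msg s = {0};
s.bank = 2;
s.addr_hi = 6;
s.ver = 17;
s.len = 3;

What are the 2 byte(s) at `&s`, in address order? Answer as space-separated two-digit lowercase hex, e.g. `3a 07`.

bank:2 = 2 → 0x2 << 14 → word 0x8000
addr_hi:5 = 6 → 0x6 << 9 → word 0x8c00
ver:7 = 17 → 0x11 << 2 → word 0x8c44
len:2 = 3 → 0x3 << 0 → word 0x8c47
word = 0x8c47 → big-endian bytes:
  [0]=0x8c  [1]=0x47

8c 47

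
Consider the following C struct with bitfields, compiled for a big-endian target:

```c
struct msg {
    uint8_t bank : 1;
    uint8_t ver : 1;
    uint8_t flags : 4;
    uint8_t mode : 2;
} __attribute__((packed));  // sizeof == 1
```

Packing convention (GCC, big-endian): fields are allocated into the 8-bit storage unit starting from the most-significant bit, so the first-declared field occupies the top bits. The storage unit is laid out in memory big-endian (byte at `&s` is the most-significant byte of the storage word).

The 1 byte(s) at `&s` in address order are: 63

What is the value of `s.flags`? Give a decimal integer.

[0]=0x63 (big-endian) → word 0x63
bank [7+:1] = (word>>7) & 0x1 = 0
ver [6+:1] = (word>>6) & 0x1 = 1
flags [2+:4] = (word>>2) & 0xf = 8  ←
mode [0+:2] = (word>>0) & 0x3 = 3

8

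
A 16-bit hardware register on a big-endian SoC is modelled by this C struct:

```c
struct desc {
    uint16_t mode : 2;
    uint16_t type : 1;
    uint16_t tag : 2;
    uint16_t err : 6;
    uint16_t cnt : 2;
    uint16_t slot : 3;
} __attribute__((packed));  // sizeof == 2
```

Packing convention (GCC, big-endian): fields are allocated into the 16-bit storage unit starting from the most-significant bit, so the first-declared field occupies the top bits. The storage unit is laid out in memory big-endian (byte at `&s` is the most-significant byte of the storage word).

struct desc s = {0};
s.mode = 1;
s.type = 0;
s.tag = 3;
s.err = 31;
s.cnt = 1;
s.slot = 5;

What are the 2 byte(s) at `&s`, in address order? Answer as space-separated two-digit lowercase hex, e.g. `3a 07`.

5b ed

mode:2 = 1 → 0x1 << 14 → word 0x4000
type:1 = 0 → 0x0 << 13 → word 0x4000
tag:2 = 3 → 0x3 << 11 → word 0x5800
err:6 = 31 → 0x1f << 5 → word 0x5be0
cnt:2 = 1 → 0x1 << 3 → word 0x5be8
slot:3 = 5 → 0x5 << 0 → word 0x5bed
word = 0x5bed → big-endian bytes:
  [0]=0x5b  [1]=0xed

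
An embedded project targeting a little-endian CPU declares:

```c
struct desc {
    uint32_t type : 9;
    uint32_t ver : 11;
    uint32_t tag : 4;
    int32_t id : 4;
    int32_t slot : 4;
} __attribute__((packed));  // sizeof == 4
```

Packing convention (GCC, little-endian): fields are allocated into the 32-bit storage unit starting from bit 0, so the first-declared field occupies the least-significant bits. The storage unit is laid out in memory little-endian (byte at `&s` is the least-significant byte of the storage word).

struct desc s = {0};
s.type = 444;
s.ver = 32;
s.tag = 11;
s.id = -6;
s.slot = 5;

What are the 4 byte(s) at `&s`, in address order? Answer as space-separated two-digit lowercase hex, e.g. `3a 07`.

bc 41 b0 5a

type (9b) val=444 bits=0x1bc at bit 0: 0x000001bc
ver (11b) val=32 bits=0x20 at bit 9: 0x000041bc
tag (4b) val=11 bits=0xb at bit 20: 0x00b041bc
id (4b) val=-6 bits=0xa at bit 24: 0x0ab041bc
slot (4b) val=5 bits=0x5 at bit 28: 0x5ab041bc
word = 0x5ab041bc → little-endian bytes:
  [0]=0xbc  [1]=0x41  [2]=0xb0  [3]=0x5a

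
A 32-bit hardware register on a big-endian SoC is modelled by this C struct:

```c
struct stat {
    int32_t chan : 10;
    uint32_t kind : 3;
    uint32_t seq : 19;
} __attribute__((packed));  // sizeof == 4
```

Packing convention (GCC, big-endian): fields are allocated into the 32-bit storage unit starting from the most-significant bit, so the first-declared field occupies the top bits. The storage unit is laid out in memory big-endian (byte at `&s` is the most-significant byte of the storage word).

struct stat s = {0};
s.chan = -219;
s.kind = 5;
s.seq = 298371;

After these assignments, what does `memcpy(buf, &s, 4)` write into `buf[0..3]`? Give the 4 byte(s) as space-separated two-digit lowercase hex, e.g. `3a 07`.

[22+:10] chan=-219 & 0x3ff = 0x325; word=0xc9400000
[19+:3] kind=5 & 0x7 = 0x5; word=0xc9680000
[0+:19] seq=298371 & 0x7ffff = 0x48d83; word=0xc96c8d83
word = 0xc96c8d83 → big-endian bytes:
  [0]=0xc9  [1]=0x6c  [2]=0x8d  [3]=0x83

c9 6c 8d 83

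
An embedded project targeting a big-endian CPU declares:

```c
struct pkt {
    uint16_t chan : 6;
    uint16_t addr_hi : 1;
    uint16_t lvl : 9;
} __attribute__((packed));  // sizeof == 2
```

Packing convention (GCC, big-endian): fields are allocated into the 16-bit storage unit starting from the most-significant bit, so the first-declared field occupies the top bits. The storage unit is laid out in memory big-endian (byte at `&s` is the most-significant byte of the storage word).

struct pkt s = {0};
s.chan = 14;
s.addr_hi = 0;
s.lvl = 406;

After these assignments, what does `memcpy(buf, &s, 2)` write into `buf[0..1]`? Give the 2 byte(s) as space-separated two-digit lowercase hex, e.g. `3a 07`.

39 96

chan:6 = 14 → 0xe << 10 → word 0x3800
addr_hi:1 = 0 → 0x0 << 9 → word 0x3800
lvl:9 = 406 → 0x196 << 0 → word 0x3996
word = 0x3996 → big-endian bytes:
  [0]=0x39  [1]=0x96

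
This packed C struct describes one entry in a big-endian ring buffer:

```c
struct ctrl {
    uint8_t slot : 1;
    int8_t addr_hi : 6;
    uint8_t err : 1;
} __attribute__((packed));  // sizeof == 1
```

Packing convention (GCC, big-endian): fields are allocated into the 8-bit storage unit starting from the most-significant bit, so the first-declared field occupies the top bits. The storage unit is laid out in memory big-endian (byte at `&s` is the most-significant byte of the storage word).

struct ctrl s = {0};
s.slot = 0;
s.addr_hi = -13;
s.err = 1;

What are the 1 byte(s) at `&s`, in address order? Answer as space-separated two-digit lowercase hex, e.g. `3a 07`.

slot:1 = 0 → 0x0 << 7 → word 0x00
addr_hi:6 = -13 → 0x33 << 1 → word 0x66
err:1 = 1 → 0x1 << 0 → word 0x67
word = 0x67 → big-endian bytes:
  [0]=0x67

67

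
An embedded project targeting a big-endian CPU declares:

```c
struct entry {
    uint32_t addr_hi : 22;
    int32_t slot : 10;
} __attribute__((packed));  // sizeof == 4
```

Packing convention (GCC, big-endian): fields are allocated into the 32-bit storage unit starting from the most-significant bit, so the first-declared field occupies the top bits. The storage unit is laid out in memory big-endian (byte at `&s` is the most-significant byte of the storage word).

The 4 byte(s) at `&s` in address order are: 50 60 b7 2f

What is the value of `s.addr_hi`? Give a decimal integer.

[0]=0x50 [1]=0x60 [2]=0xb7 [3]=0x2f (big-endian) → word 0x5060b72f
addr_hi [10+:22] = (word>>10) & 0x3fffff = 1316909  ←
slot [0+:10] = (word>>0) & 0x3ff = 815

1316909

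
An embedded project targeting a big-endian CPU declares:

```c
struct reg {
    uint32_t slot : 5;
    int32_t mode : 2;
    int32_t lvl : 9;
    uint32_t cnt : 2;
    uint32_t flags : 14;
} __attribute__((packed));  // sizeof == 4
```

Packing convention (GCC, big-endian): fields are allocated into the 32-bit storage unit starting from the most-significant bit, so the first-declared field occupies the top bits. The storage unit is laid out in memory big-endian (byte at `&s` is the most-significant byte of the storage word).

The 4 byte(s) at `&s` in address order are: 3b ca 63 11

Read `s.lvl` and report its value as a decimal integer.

[0]=0x3b [1]=0xca [2]=0x63 [3]=0x11 (big-endian) → word 0x3bca6311
slot [27+:5] = (word>>27) & 0x1f = 7
mode [25+:2] = (word>>25) & 0x3 = 1
lvl [16+:9] = (word>>16) & 0x1ff = 458  ←
cnt [14+:2] = (word>>14) & 0x3 = 1
flags [0+:14] = (word>>0) & 0x3fff = 8977
lvl signed 9b, MSB=1: 458 - 512 = -54

-54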